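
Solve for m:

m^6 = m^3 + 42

Let u = m^3. The equation becomes u^2 - u - 42 = 0.
Factor: (u - 7)(u + 6) = 0, so u = 7 or u = -6.
m^3 = 7 gives m = (7)^(1/3) ~= 1.9129.
m^3 = -6 gives m = -(6)^(1/3) ~= -1.8171.

m = -1.8171 or m = 1.9129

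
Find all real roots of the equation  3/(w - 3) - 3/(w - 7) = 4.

Multiply both sides by (w - 3)(w - 7):
3(w - 7) - 3(w - 3) = 4(w - 3)(w - 7).
Expand and collect terms: 4w² - 40w + 96 = 0.
Factor or apply the quadratic formula: w = 6 or w = 4.
Neither value makes a denominator zero (w ≠ 3, w ≠ 7), so both are valid.

w = 4 or w = 6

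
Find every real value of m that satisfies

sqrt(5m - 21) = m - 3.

m = 5 or m = 6

Square both sides: 5m - 21 = (m - 3)^2.
Expand and rearrange: m^2 - 11m + 30 = 0.
Solving gives m = 6 or m = 5.
Check each candidate in the original equation:
  m = 6: sqrt(9) = 3, while m - 3 = 3 — valid.
  m = 5: sqrt(4) = 2, while m - 3 = 2 — valid.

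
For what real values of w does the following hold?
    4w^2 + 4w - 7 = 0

Discriminant: (4)^2 - 4*4*(-7) = 128.
Quadratic formula: w = (-4 +/- sqrt(128)) / 8.
So w = -1/2 + sqrt(2) ~= 0.9142 or w = -sqrt(2) - 1/2 ~= -1.9142.

w = -1.9142 or w = 0.9142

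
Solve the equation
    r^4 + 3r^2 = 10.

Let u = r^2. The equation becomes u^2 + 3u - 10 = 0.
Factor: (u + 5)(u - 2) = 0, so u = -5 or u = 2.
r^2 = -5 < 0 has no real solution.
r^2 = 2 gives r = +/-sqrt(2) ~= +/-1.4142.

r = -1.4142 or r = 1.4142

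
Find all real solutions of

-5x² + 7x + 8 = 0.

Discriminant: (7)² − 4·(-5)·8 = 209.
Quadratic formula: x = (-7 ± √209) / (-10).
So x = 7/10 - √(209)/10 ≈ -0.7457 or x = 7/10 + √(209)/10 ≈ 2.1457.

x = -0.7457 or x = 2.1457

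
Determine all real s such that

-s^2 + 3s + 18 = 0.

s = -3 or s = 6

Factor: -1(s + 3)(s - 6) = 0.
So s = -3 or s = 6.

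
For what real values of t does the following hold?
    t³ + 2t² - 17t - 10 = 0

Possible rational roots are divisors of -10. Testing t = -5 gives 0, so (t + 5) is a factor.
Divide: t³ + 2t² - 17t - 10 = (t + 5)(t² - 3t - 2).
Apply the quadratic formula to t² - 3t - 2 = 0: t = (3 ± √17)/2, i.e. t ≈ 3.5616 or t ≈ -0.5616.

t = -5 or t = -0.5616 or t = 3.5616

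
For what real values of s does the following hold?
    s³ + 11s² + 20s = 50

Rearrange: s³ + 11s² + 20s - 50 = 0.
Possible rational roots are divisors of -50. Testing s = -5 gives 0, so (s + 5) is a factor.
Divide: s³ + 11s² + 20s - 50 = (s + 5)(s² + 6s - 10).
Apply the quadratic formula to s² + 6s - 10 = 0: s = (-6 ± √76)/2, i.e. s ≈ 1.3589 or s ≈ -7.3589.

s = -7.3589 or s = -5 or s = 1.3589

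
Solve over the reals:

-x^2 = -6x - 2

x = -0.3166 or x = 6.3166

Rearrange to standard form: -x^2 + 6x + 2 = 0.
Discriminant: (6)^2 - 4*(-1)*2 = 44.
Quadratic formula: x = (-6 +/- sqrt(44)) / (-2).
So x = 3 - sqrt(11) ~= -0.3166 or x = 3 + sqrt(11) ~= 6.3166.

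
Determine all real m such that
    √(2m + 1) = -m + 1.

m = 0

Square both sides: 2m + 1 = (-m + 1)².
Expand and rearrange: m² - 4m = 0.
Solving gives m = 4 or m = 0.
Check each candidate in the original equation:
  m = 4: √(9) = 3, while -m + 1 = -3 — extraneous.
  m = 0: √(1) = 1, while -m + 1 = 1 — valid.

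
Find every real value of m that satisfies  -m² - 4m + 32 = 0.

Factor: -1(m - 4)(m + 8) = 0.
So m = 4 or m = -8.

m = -8 or m = 4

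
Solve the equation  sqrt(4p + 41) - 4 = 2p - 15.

Isolate the radical: sqrt(4p + 41) = 2p - 11.
Square both sides: 4p + 41 = (2p - 11)^2.
Expand and rearrange: 4p^2 - 48p + 80 = 0.
Solving gives p = 10 or p = 2.
Check each candidate in the original equation:
  p = 10: sqrt(81) = 9, while 2p - 11 = 9 — valid.
  p = 2: sqrt(49) = 7, while 2p - 11 = -7 — extraneous.

p = 10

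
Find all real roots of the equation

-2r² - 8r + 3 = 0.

Discriminant: (-8)² − 4·(-2)·3 = 88.
Quadratic formula: r = (8 ± √88) / (-4).
So r = -√(22)/2 - 2 ≈ -4.3452 or r = -2 + √(22)/2 ≈ 0.3452.

r = -4.3452 or r = 0.3452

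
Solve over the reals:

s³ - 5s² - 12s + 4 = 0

Possible rational roots are divisors of 4. Testing s = -2 gives 0, so (s + 2) is a factor.
Divide: s³ - 5s² - 12s + 4 = (s + 2)(s² - 7s + 2).
Apply the quadratic formula to s² - 7s + 2 = 0: s = (7 ± √41)/2, i.e. s ≈ 6.7016 or s ≈ 0.2984.

s = -2 or s = 0.2984 or s = 6.7016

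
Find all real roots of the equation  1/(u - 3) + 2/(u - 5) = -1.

u = 1 or u = 4

Multiply both sides by (u - 3)(u - 5):
(u - 5) + 2(u - 3) = -(u - 3)(u - 5).
Expand and collect terms: -u^2 + 5u - 4 = 0.
Factor or apply the quadratic formula: u = 1 or u = 4.
Neither value makes a denominator zero (u != 3, u != 5), so both are valid.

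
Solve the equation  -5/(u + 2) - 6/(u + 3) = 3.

Multiply both sides by (u + 2)(u + 3):
-5(u + 3) - 6(u + 2) = 3(u + 2)(u + 3).
Expand and collect terms: 3u² + 26u + 45 = 0.
By the quadratic formula, u = (-26 ± √136) / 6, so u ≈ -2.3897 or u ≈ -6.277.
Neither value makes a denominator zero (u ≠ -2, u ≠ -3), so both are valid.

u = -6.277 or u = -2.3897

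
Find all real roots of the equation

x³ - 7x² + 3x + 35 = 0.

x = -1.8284 or x = 3.8284 or x = 5

Possible rational roots are divisors of 35. Testing x = 5 gives 0, so (x - 5) is a factor.
Divide: x³ - 7x² + 3x + 35 = (x - 5)(x² - 2x - 7).
Apply the quadratic formula to x² - 2x - 7 = 0: x = (2 ± √32)/2, i.e. x ≈ 3.8284 or x ≈ -1.8284.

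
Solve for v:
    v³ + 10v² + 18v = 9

Rearrange: v³ + 10v² + 18v - 9 = 0.
Possible rational roots are divisors of -9. Testing v = -3 gives 0, so (v + 3) is a factor.
Divide: v³ + 10v² + 18v - 9 = (v + 3)(v² + 7v - 3).
Apply the quadratic formula to v² + 7v - 3 = 0: v = (-7 ± √61)/2, i.e. v ≈ 0.4051 or v ≈ -7.4051.

v = -7.4051 or v = -3 or v = 0.4051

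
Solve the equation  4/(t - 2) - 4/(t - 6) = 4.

t = 4

Multiply both sides by (t - 2)(t - 6):
4(t - 6) - 4(t - 2) = 4(t - 2)(t - 6).
Expand and collect terms: 4t^2 - 32t + 64 = 0.
This has the repeated root t = 4.
Neither value makes a denominator zero (t != 2, t != 6), so both are valid.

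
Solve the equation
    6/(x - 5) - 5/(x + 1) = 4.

Multiply both sides by (x - 5)(x + 1):
6(x + 1) - 5(x - 5) = 4(x - 5)(x + 1).
Expand and collect terms: 4x^2 - 17x - 51 = 0.
By the quadratic formula, x = (17 +/- sqrt(1105)) / 8, so x ~= 6.2802 or x ~= -2.0302.
Neither value makes a denominator zero (x != 5, x != -1), so both are valid.

x = -2.0302 or x = 6.2802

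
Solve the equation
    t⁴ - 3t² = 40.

Let u = t². The equation becomes u² - 3u - 40 = 0.
Factor: (u - 8)(u + 5) = 0, so u = 8 or u = -5.
t² = 8 gives t = ±2·√(2) ≈ ±2.8284.
t² = -5 < 0 has no real solution.

t = -2.8284 or t = 2.8284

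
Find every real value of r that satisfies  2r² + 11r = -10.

r = -4.3508 or r = -1.1492

Rearrange to standard form: 2r² + 11r + 10 = 0.
Discriminant: (11)² − 4·2·10 = 41.
Quadratic formula: r = (-11 ± √41) / 4.
So r = -11/4 + √(41)/4 ≈ -1.1492 or r = -11/4 - √(41)/4 ≈ -4.3508.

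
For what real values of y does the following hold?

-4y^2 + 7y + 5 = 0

Discriminant: (7)^2 - 4*(-4)*5 = 129.
Quadratic formula: y = (-7 +/- sqrt(129)) / (-8).
So y = 7/8 - sqrt(129)/8 ~= -0.5447 or y = 7/8 + sqrt(129)/8 ~= 2.2947.

y = -0.5447 or y = 2.2947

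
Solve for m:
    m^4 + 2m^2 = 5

Let u = m^2. The equation becomes u^2 + 2u - 5 = 0.
By the quadratic formula, u = -1 + sqrt(6) or u = -sqrt(6) - 1.
m^2 = -1 + sqrt(6) gives m = +/-sqrt(-1 + sqrt(6)) ~= +/-1.2039.
m^2 = -sqrt(6) - 1 < 0 has no real solution.

m = -1.2039 or m = 1.2039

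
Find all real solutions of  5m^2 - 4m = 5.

Rearrange to standard form: 5m^2 - 4m - 5 = 0.
Discriminant: (-4)^2 - 4*5*(-5) = 116.
Quadratic formula: m = (4 +/- sqrt(116)) / 10.
So m = 2/5 + sqrt(29)/5 ~= 1.477 or m = 2/5 - sqrt(29)/5 ~= -0.677.

m = -0.677 or m = 1.477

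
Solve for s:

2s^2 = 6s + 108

Bring every term to one side: 2s^2 - 6s - 108 = 0.
Factor: 2(s + 6)(s - 9) = 0.
So s = -6 or s = 9.

s = -6 or s = 9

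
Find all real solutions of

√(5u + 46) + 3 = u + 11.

u = -2

Isolate the radical: √(5u + 46) = u + 8.
Square both sides: 5u + 46 = (u + 8)².
Expand and rearrange: u² + 11u + 18 = 0.
Solving gives u = -2 or u = -9.
Check each candidate in the original equation:
  u = -2: √(36) = 6, while u + 8 = 6 — valid.
  u = -9: √(1) = 1, while u + 8 = -1 — extraneous.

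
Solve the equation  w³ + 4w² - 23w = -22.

Rearrange: w³ + 4w² - 23w + 22 = 0.
Possible rational roots are divisors of 22. Testing w = 2 gives 0, so (w - 2) is a factor.
Divide: w³ + 4w² - 23w + 22 = (w - 2)(w² + 6w - 11).
Apply the quadratic formula to w² + 6w - 11 = 0: w = (-6 ± √80)/2, i.e. w ≈ 1.4721 or w ≈ -7.4721.

w = -7.4721 or w = 1.4721 or w = 2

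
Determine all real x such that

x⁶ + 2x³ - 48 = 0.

Let u = x³. The equation becomes u² + 2u - 48 = 0.
Factor: (u - 6)(u + 8) = 0, so u = 6 or u = -8.
x³ = 6 gives x = ∛(6) ≈ 1.8171.
x³ = -8 gives x = -2.

x = -2 or x = 1.8171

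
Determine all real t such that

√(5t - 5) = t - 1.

Square both sides: 5t - 5 = (t - 1)².
Expand and rearrange: t² - 7t + 6 = 0.
Solving gives t = 6 or t = 1.
Check each candidate in the original equation:
  t = 6: √(25) = 5, while t - 1 = 5 — valid.
  t = 1: √(0) = 0, while t - 1 = 0 — valid.

t = 1 or t = 6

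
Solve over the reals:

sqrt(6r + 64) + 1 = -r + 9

r = 0

Isolate the radical: sqrt(6r + 64) = -r + 8.
Square both sides: 6r + 64 = (-r + 8)^2.
Expand and rearrange: r^2 - 22r = 0.
Solving gives r = 22 or r = 0.
Check each candidate in the original equation:
  r = 22: sqrt(196) = 14, while -r + 8 = -14 — extraneous.
  r = 0: sqrt(64) = 8, while -r + 8 = 8 — valid.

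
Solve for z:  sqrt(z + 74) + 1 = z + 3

z = 7

Isolate the radical: sqrt(z + 74) = z + 2.
Square both sides: z + 74 = (z + 2)^2.
Expand and rearrange: z^2 + 3z - 70 = 0.
Solving gives z = 7 or z = -10.
Check each candidate in the original equation:
  z = 7: sqrt(81) = 9, while z + 2 = 9 — valid.
  z = -10: sqrt(64) = 8, while z + 2 = -8 — extraneous.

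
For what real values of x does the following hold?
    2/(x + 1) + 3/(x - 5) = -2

Multiply both sides by (x + 1)(x - 5):
2(x - 5) + 3(x + 1) = -2(x + 1)(x - 5).
Expand and collect terms: -2x^2 + 3x + 17 = 0.
By the quadratic formula, x = (-3 +/- sqrt(145)) / -4, so x ~= -2.2604 or x ~= 3.7604.
Neither value makes a denominator zero (x != -1, x != 5), so both are valid.

x = -2.2604 or x = 3.7604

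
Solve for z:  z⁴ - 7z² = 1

z = -2.6721 or z = 2.6721

Let u = z². The equation becomes u² - 7u - 1 = 0.
By the quadratic formula, u = 7/2 + √(53)/2 or u = 7/2 - √(53)/2.
z² = 7/2 + √(53)/2 gives z = ±√(7/2 + √(53)/2) ≈ ±2.6721.
z² = 7/2 - √(53)/2 < 0 has no real solution.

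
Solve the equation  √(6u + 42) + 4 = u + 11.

u = -7 or u = -1

Isolate the radical: √(6u + 42) = u + 7.
Square both sides: 6u + 42 = (u + 7)².
Expand and rearrange: u² + 8u + 7 = 0.
Solving gives u = -1 or u = -7.
Check each candidate in the original equation:
  u = -1: √(36) = 6, while u + 7 = 6 — valid.
  u = -7: √(0) = 0, while u + 7 = 0 — valid.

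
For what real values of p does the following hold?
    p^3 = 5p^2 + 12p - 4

Rearrange: p^3 - 5p^2 - 12p + 4 = 0.
Possible rational roots are divisors of 4. Testing p = -2 gives 0, so (p + 2) is a factor.
Divide: p^3 - 5p^2 - 12p + 4 = (p + 2)(p^2 - 7p + 2).
Apply the quadratic formula to p^2 - 7p + 2 = 0: p = (7 +/- sqrt(41))/2, i.e. p ~= 6.7016 or p ~= 0.2984.

p = -2 or p = 0.2984 or p = 6.7016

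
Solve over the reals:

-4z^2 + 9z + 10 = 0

Discriminant: (9)^2 - 4*(-4)*10 = 241.
Quadratic formula: z = (-9 +/- sqrt(241)) / (-8).
So z = 9/8 - sqrt(241)/8 ~= -0.8155 or z = 9/8 + sqrt(241)/8 ~= 3.0655.

z = -0.8155 or z = 3.0655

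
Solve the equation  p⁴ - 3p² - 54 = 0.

p = -3 or p = 3

Let u = p². The equation becomes u² - 3u - 54 = 0.
Factor: (u + 6)(u - 9) = 0, so u = -6 or u = 9.
p² = -6 < 0 has no real solution.
p² = 9 gives p = ±3.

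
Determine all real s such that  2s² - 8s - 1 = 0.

Discriminant: (-8)² − 4·2·(-1) = 72.
Quadratic formula: s = (8 ± √72) / 4.
So s = 2 + 3·√(2)/2 ≈ 4.1213 or s = 2 - 3·√(2)/2 ≈ -0.1213.

s = -0.1213 or s = 4.1213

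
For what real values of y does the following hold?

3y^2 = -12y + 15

y = -5 or y = 1

Bring every term to one side: 3y^2 + 12y - 15 = 0.
Factor: 3(y + 5)(y - 1) = 0.
So y = -5 or y = 1.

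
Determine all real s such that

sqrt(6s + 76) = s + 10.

Square both sides: 6s + 76 = (s + 10)^2.
Expand and rearrange: s^2 + 14s + 24 = 0.
Solving gives s = -2 or s = -12.
Check each candidate in the original equation:
  s = -2: sqrt(64) = 8, while s + 10 = 8 — valid.
  s = -12: sqrt(4) = 2, while s + 10 = -2 — extraneous.

s = -2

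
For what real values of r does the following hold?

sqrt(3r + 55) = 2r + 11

Square both sides: 3r + 55 = (2r + 11)^2.
Expand and rearrange: 4r^2 + 41r + 66 = 0.
Solving gives r = -2 or r = -8.25.
Check each candidate in the original equation:
  r = -2: sqrt(49) = 7, while 2r + 11 = 7 — valid.
  r = -8.25: sqrt(30.25) = 5.5, while 2r + 11 = -5.5 — extraneous.

r = -2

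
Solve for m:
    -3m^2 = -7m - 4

Rearrange to standard form: -3m^2 + 7m + 4 = 0.
Discriminant: (7)^2 - 4*(-3)*4 = 97.
Quadratic formula: m = (-7 +/- sqrt(97)) / (-6).
So m = 7/6 - sqrt(97)/6 ~= -0.4748 or m = 7/6 + sqrt(97)/6 ~= 2.8081.

m = -0.4748 or m = 2.8081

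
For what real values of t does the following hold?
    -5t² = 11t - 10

t = -2.8916 or t = 0.6916

Rearrange to standard form: -5t² - 11t + 10 = 0.
Discriminant: (-11)² − 4·(-5)·10 = 321.
Quadratic formula: t = (11 ± √321) / (-10).
So t = -√(321)/10 - 11/10 ≈ -2.8916 or t = -11/10 + √(321)/10 ≈ 0.6916.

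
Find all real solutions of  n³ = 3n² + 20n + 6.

n = -3 or n = -0.3166 or n = 6.3166

Rearrange: n³ - 3n² - 20n - 6 = 0.
Possible rational roots are divisors of -6. Testing n = -3 gives 0, so (n + 3) is a factor.
Divide: n³ - 3n² - 20n - 6 = (n + 3)(n² - 6n - 2).
Apply the quadratic formula to n² - 6n - 2 = 0: n = (6 ± √44)/2, i.e. n ≈ 6.3166 or n ≈ -0.3166.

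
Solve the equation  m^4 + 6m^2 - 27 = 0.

Let u = m^2. The equation becomes u^2 + 6u - 27 = 0.
Factor: (u + 9)(u - 3) = 0, so u = -9 or u = 3.
m^2 = -9 < 0 has no real solution.
m^2 = 3 gives m = +/-sqrt(3) ~= +/-1.7321.

m = -1.7321 or m = 1.7321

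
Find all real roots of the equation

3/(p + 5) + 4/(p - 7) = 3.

Multiply both sides by (p + 5)(p - 7):
3(p - 7) + 4(p + 5) = 3(p + 5)(p - 7).
Expand and collect terms: 3p² - 13p - 104 = 0.
By the quadratic formula, p = (13 ± √1417) / 6, so p ≈ 8.4405 or p ≈ -4.1072.
Neither value makes a denominator zero (p ≠ -5, p ≠ 7), so both are valid.

p = -4.1072 or p = 8.4405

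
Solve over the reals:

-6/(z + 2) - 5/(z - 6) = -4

Multiply both sides by (z + 2)(z - 6):
-6(z - 6) - 5(z + 2) = -4(z + 2)(z - 6).
Expand and collect terms: -4z² + 27z + 22 = 0.
By the quadratic formula, z = (-27 ± √1081) / -8, so z ≈ -0.7348 or z ≈ 7.4848.
Neither value makes a denominator zero (z ≠ -2, z ≠ 6), so both are valid.

z = -0.7348 or z = 7.4848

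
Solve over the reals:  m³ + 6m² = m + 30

Rearrange: m³ + 6m² - m - 30 = 0.
Possible rational roots are divisors of -30. Testing m = -5 gives 0, so (m + 5) is a factor.
Divide: m³ + 6m² - m - 30 = (m + 5)(m² + m - 6).
Factor the quadratic: m = 2 or m = -3.

m = -5 or m = -3 or m = 2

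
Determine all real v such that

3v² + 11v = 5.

v = -4.0756 or v = 0.4089

Rearrange to standard form: 3v² + 11v - 5 = 0.
Discriminant: (11)² − 4·3·(-5) = 181.
Quadratic formula: v = (-11 ± √181) / 6.
So v = -11/6 + √(181)/6 ≈ 0.4089 or v = -√(181)/6 - 11/6 ≈ -4.0756.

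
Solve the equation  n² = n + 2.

Bring every term to one side: n² - n - 2 = 0.
Factor: (n - 2)(n + 1) = 0.
So n = 2 or n = -1.

n = -1 or n = 2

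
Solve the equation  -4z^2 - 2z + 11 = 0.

Discriminant: (-2)^2 - 4*(-4)*11 = 180.
Quadratic formula: z = (2 +/- sqrt(180)) / (-8).
So z = -3*sqrt(5)/4 - 1/4 ~= -1.9271 or z = -1/4 + 3*sqrt(5)/4 ~= 1.4271.

z = -1.9271 or z = 1.4271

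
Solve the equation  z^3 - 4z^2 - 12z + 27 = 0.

z = -3 or z = 1.6972 or z = 5.3028

Possible rational roots are divisors of 27. Testing z = -3 gives 0, so (z + 3) is a factor.
Divide: z^3 - 4z^2 - 12z + 27 = (z + 3)(z^2 - 7z + 9).
Apply the quadratic formula to z^2 - 7z + 9 = 0: z = (7 +/- sqrt(13))/2, i.e. z ~= 5.3028 or z ~= 1.6972.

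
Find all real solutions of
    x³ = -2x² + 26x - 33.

Rearrange: x³ + 2x² - 26x + 33 = 0.
Possible rational roots are divisors of 33. Testing x = 3 gives 0, so (x - 3) is a factor.
Divide: x³ + 2x² - 26x + 33 = (x - 3)(x² + 5x - 11).
Apply the quadratic formula to x² + 5x - 11 = 0: x = (-5 ± √69)/2, i.e. x ≈ 1.6533 or x ≈ -6.6533.

x = -6.6533 or x = 1.6533 or x = 3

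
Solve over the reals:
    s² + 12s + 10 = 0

Discriminant: (12)² − 4·1·10 = 104.
Quadratic formula: s = (-12 ± √104) / 2.
So s = -6 + √(26) ≈ -0.901 or s = -6 - √(26) ≈ -11.099.

s = -11.099 or s = -0.901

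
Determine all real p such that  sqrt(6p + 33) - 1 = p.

Isolate the radical: sqrt(6p + 33) = p + 1.
Square both sides: 6p + 33 = (p + 1)^2.
Expand and rearrange: p^2 - 4p - 32 = 0.
Solving gives p = 8 or p = -4.
Check each candidate in the original equation:
  p = 8: sqrt(81) = 9, while p + 1 = 9 — valid.
  p = -4: sqrt(9) = 3, while p + 1 = -3 — extraneous.

p = 8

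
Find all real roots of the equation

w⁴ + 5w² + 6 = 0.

Let u = w². The equation becomes u² + 5u + 6 = 0.
Factor: (u + 2)(u + 3) = 0, so u = -2 or u = -3.
w² = -2 < 0 has no real solution.
w² = -3 < 0 has no real solution.

No real solutions.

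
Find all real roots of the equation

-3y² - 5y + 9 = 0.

Discriminant: (-5)² − 4·(-3)·9 = 133.
Quadratic formula: y = (5 ± √133) / (-6).
So y = -√(133)/6 - 5/6 ≈ -2.7554 or y = -5/6 + √(133)/6 ≈ 1.0888.

y = -2.7554 or y = 1.0888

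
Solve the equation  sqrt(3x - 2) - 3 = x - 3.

x = 1 or x = 2

Isolate the radical: sqrt(3x - 2) = x.
Square both sides: 3x - 2 = (x)^2.
Expand and rearrange: x^2 - 3x + 2 = 0.
Solving gives x = 2 or x = 1.
Check each candidate in the original equation:
  x = 2: sqrt(4) = 2, while x = 2 — valid.
  x = 1: sqrt(1) = 1, while x = 1 — valid.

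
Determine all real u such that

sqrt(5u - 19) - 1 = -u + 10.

u = 7

Isolate the radical: sqrt(5u - 19) = -u + 11.
Square both sides: 5u - 19 = (-u + 11)^2.
Expand and rearrange: u^2 - 27u + 140 = 0.
Solving gives u = 20 or u = 7.
Check each candidate in the original equation:
  u = 20: sqrt(81) = 9, while -u + 11 = -9 — extraneous.
  u = 7: sqrt(16) = 4, while -u + 11 = 4 — valid.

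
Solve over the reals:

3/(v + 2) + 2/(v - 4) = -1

v = -5.772 or v = 2.772

Multiply both sides by (v + 2)(v - 4):
3(v - 4) + 2(v + 2) = -(v + 2)(v - 4).
Expand and collect terms: -v^2 - 3v + 16 = 0.
By the quadratic formula, v = (3 +/- sqrt(73)) / -2, so v ~= -5.772 or v ~= 2.772.
Neither value makes a denominator zero (v != -2, v != 4), so both are valid.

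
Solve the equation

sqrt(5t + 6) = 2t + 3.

Square both sides: 5t + 6 = (2t + 3)^2.
Expand and rearrange: 4t^2 + 7t + 3 = 0.
Solving gives t = -0.75 or t = -1.
Check each candidate in the original equation:
  t = -0.75: sqrt(2.25) = 1.5, while 2t + 3 = 1.5 — valid.
  t = -1: sqrt(1) = 1, while 2t + 3 = 1 — valid.

t = -1 or t = -0.75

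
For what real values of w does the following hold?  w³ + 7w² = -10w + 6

w = -4.4495 or w = -3 or w = 0.4495

Rearrange: w³ + 7w² + 10w - 6 = 0.
Possible rational roots are divisors of -6. Testing w = -3 gives 0, so (w + 3) is a factor.
Divide: w³ + 7w² + 10w - 6 = (w + 3)(w² + 4w - 2).
Apply the quadratic formula to w² + 4w - 2 = 0: w = (-4 ± √24)/2, i.e. w ≈ 0.4495 or w ≈ -4.4495.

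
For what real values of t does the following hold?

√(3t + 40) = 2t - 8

t = 8

Square both sides: 3t + 40 = (2t - 8)².
Expand and rearrange: 4t² - 35t + 24 = 0.
Solving gives t = 8 or t = 0.75.
Check each candidate in the original equation:
  t = 8: √(64) = 8, while 2t - 8 = 8 — valid.
  t = 0.75: √(42.25) = 6.5, while 2t - 8 = -6.5 — extraneous.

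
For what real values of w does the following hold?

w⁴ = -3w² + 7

w = -1.2415 or w = 1.2415

Let u = w². The equation becomes u² + 3u - 7 = 0.
By the quadratic formula, u = -3/2 + √(37)/2 or u = -√(37)/2 - 3/2.
w² = -3/2 + √(37)/2 gives w = ±√(-3/2 + √(37)/2) ≈ ±1.2415.
w² = -√(37)/2 - 3/2 < 0 has no real solution.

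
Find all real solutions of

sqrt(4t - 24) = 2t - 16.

Square both sides: 4t - 24 = (2t - 16)^2.
Expand and rearrange: 4t^2 - 68t + 280 = 0.
Solving gives t = 10 or t = 7.
Check each candidate in the original equation:
  t = 10: sqrt(16) = 4, while 2t - 16 = 4 — valid.
  t = 7: sqrt(4) = 2, while 2t - 16 = -2 — extraneous.

t = 10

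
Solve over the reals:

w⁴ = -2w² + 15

w = -1.7321 or w = 1.7321

Let u = w². The equation becomes u² + 2u - 15 = 0.
Factor: (u + 5)(u - 3) = 0, so u = -5 or u = 3.
w² = -5 < 0 has no real solution.
w² = 3 gives w = ±√(3) ≈ ±1.7321.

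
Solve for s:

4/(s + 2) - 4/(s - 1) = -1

Multiply both sides by (s + 2)(s - 1):
4(s - 1) - 4(s + 2) = -(s + 2)(s - 1).
Expand and collect terms: -s² - s + 14 = 0.
By the quadratic formula, s = (1 ± √57) / -2, so s ≈ -4.2749 or s ≈ 3.2749.
Neither value makes a denominator zero (s ≠ -2, s ≠ 1), so both are valid.

s = -4.2749 or s = 3.2749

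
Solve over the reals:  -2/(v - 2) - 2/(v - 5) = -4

v = 2.4189 or v = 5.5811

Multiply both sides by (v - 2)(v - 5):
-2(v - 5) - 2(v - 2) = -4(v - 2)(v - 5).
Expand and collect terms: -4v² + 32v - 54 = 0.
By the quadratic formula, v = (-32 ± √160) / -8, so v ≈ 2.4189 or v ≈ 5.5811.
Neither value makes a denominator zero (v ≠ 2, v ≠ 5), so both are valid.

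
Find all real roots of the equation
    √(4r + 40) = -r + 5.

Square both sides: 4r + 40 = (-r + 5)².
Expand and rearrange: r² - 14r - 15 = 0.
Solving gives r = 15 or r = -1.
Check each candidate in the original equation:
  r = 15: √(100) = 10, while -r + 5 = -10 — extraneous.
  r = -1: √(36) = 6, while -r + 5 = 6 — valid.

r = -1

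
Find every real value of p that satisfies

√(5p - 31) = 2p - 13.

Square both sides: 5p - 31 = (2p - 13)².
Expand and rearrange: 4p² - 57p + 200 = 0.
Solving gives p = 8 or p = 6.25.
Check each candidate in the original equation:
  p = 8: √(9) = 3, while 2p - 13 = 3 — valid.
  p = 6.25: √(0.25) = 0.5, while 2p - 13 = -0.5 — extraneous.

p = 8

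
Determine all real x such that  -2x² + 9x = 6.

Rearrange to standard form: -2x² + 9x - 6 = 0.
Discriminant: (9)² − 4·(-2)·(-6) = 33.
Quadratic formula: x = (-9 ± √33) / (-4).
So x = 9/4 - √(33)/4 ≈ 0.8139 or x = √(33)/4 + 9/4 ≈ 3.6861.

x = 0.8139 or x = 3.6861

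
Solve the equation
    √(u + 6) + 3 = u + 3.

Isolate the radical: √(u + 6) = u.
Square both sides: u + 6 = (u)².
Expand and rearrange: u² - u - 6 = 0.
Solving gives u = 3 or u = -2.
Check each candidate in the original equation:
  u = 3: √(9) = 3, while u = 3 — valid.
  u = -2: √(4) = 2, while u = -2 — extraneous.

u = 3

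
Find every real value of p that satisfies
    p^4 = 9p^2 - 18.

Let u = p^2. The equation becomes u^2 - 9u + 18 = 0.
Factor: (u - 3)(u - 6) = 0, so u = 3 or u = 6.
p^2 = 3 gives p = +/-sqrt(3) ~= +/-1.7321.
p^2 = 6 gives p = +/-sqrt(6) ~= +/-2.4495.

p = -2.4495 or p = -1.7321 or p = 1.7321 or p = 2.4495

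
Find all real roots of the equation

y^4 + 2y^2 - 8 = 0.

Let u = y^2. The equation becomes u^2 + 2u - 8 = 0.
Factor: (u + 4)(u - 2) = 0, so u = -4 or u = 2.
y^2 = -4 < 0 has no real solution.
y^2 = 2 gives y = +/-sqrt(2) ~= +/-1.4142.

y = -1.4142 or y = 1.4142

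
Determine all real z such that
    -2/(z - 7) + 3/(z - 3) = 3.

z = 4.3333 or z = 6

Multiply both sides by (z - 7)(z - 3):
-2(z - 3) + 3(z - 7) = 3(z - 7)(z - 3).
Expand and collect terms: 3z^2 - 31z + 78 = 0.
Factor or apply the quadratic formula: z = 6 or z = 4.3333.
Neither value makes a denominator zero (z != 7, z != 3), so both are valid.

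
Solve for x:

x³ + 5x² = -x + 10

Rearrange: x³ + 5x² + x - 10 = 0.
Possible rational roots are divisors of -10. Testing x = -2 gives 0, so (x + 2) is a factor.
Divide: x³ + 5x² + x - 10 = (x + 2)(x² + 3x - 5).
Apply the quadratic formula to x² + 3x - 5 = 0: x = (-3 ± √29)/2, i.e. x ≈ 1.1926 or x ≈ -4.1926.

x = -4.1926 or x = -2 or x = 1.1926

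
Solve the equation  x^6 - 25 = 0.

x = -1.71 or x = 1.71

Let u = x^3. The equation becomes u^2 - 25 = 0.
Factor: (u + 5)(u - 5) = 0, so u = -5 or u = 5.
x^3 = -5 gives x = -(5)^(1/3) ~= -1.71.
x^3 = 5 gives x = (5)^(1/3) ~= 1.71.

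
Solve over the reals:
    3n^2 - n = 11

n = -1.7554 or n = 2.0888

Rearrange to standard form: 3n^2 - n - 11 = 0.
Discriminant: (-1)^2 - 4*3*(-11) = 133.
Quadratic formula: n = (1 +/- sqrt(133)) / 6.
So n = 1/6 + sqrt(133)/6 ~= 2.0888 or n = 1/6 - sqrt(133)/6 ~= -1.7554.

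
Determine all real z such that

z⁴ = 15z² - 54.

Let u = z². The equation becomes u² - 15u + 54 = 0.
Factor: (u - 9)(u - 6) = 0, so u = 9 or u = 6.
z² = 9 gives z = ±3.
z² = 6 gives z = ±√(6) ≈ ±2.4495.

z = -3 or z = -2.4495 or z = 2.4495 or z = 3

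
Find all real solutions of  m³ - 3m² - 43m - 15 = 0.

m = -5 or m = -0.3589 or m = 8.3589

Possible rational roots are divisors of -15. Testing m = -5 gives 0, so (m + 5) is a factor.
Divide: m³ - 3m² - 43m - 15 = (m + 5)(m² - 8m - 3).
Apply the quadratic formula to m² - 8m - 3 = 0: m = (8 ± √76)/2, i.e. m ≈ 8.3589 or m ≈ -0.3589.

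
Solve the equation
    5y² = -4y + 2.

Rearrange to standard form: 5y² + 4y - 2 = 0.
Discriminant: (4)² − 4·5·(-2) = 56.
Quadratic formula: y = (-4 ± √56) / 10.
So y = -2/5 + √(14)/5 ≈ 0.3483 or y = -√(14)/5 - 2/5 ≈ -1.1483.

y = -1.1483 or y = 0.3483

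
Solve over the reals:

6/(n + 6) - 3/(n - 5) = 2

Multiply both sides by (n + 6)(n - 5):
6(n - 5) - 3(n + 6) = 2(n + 6)(n - 5).
Expand and collect terms: 2n² - n - 12 = 0.
By the quadratic formula, n = (1 ± √97) / 4, so n ≈ 2.7122 or n ≈ -2.2122.
Neither value makes a denominator zero (n ≠ -6, n ≠ 5), so both are valid.

n = -2.2122 or n = 2.7122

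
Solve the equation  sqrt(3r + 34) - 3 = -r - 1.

r = -3

Isolate the radical: sqrt(3r + 34) = -r + 2.
Square both sides: 3r + 34 = (-r + 2)^2.
Expand and rearrange: r^2 - 7r - 30 = 0.
Solving gives r = 10 or r = -3.
Check each candidate in the original equation:
  r = 10: sqrt(64) = 8, while -r + 2 = -8 — extraneous.
  r = -3: sqrt(25) = 5, while -r + 2 = 5 — valid.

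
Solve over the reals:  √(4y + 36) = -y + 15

y = 7

Square both sides: 4y + 36 = (-y + 15)².
Expand and rearrange: y² - 34y + 189 = 0.
Solving gives y = 27 or y = 7.
Check each candidate in the original equation:
  y = 27: √(144) = 12, while -y + 15 = -12 — extraneous.
  y = 7: √(64) = 8, while -y + 15 = 8 — valid.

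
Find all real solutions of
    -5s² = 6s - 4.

s = -1.677 or s = 0.477

Rearrange to standard form: -5s² - 6s + 4 = 0.
Discriminant: (-6)² − 4·(-5)·4 = 116.
Quadratic formula: s = (6 ± √116) / (-10).
So s = -√(29)/5 - 3/5 ≈ -1.677 or s = -3/5 + √(29)/5 ≈ 0.477.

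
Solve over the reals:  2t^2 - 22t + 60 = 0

t = 5 or t = 6

Factor: 2(t - 5)(t - 6) = 0.
So t = 5 or t = 6.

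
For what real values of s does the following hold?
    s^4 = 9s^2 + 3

Let u = s^2. The equation becomes u^2 - 9u - 3 = 0.
By the quadratic formula, u = 9/2 + sqrt(93)/2 or u = 9/2 - sqrt(93)/2.
s^2 = 9/2 + sqrt(93)/2 gives s = +/-sqrt(9/2 + sqrt(93)/2) ~= +/-3.0532.
s^2 = 9/2 - sqrt(93)/2 < 0 has no real solution.

s = -3.0532 or s = 3.0532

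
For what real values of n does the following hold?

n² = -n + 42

Bring every term to one side: n² + n - 42 = 0.
Factor: (n + 7)(n - 6) = 0.
So n = -7 or n = 6.

n = -7 or n = 6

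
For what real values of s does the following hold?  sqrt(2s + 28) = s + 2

s = 4

Square both sides: 2s + 28 = (s + 2)^2.
Expand and rearrange: s^2 + 2s - 24 = 0.
Solving gives s = 4 or s = -6.
Check each candidate in the original equation:
  s = 4: sqrt(36) = 6, while s + 2 = 6 — valid.
  s = -6: sqrt(16) = 4, while s + 2 = -4 — extraneous.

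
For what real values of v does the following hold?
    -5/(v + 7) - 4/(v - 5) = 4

v = -8.3512 or v = 4.1012

Multiply both sides by (v + 7)(v - 5):
-5(v - 5) - 4(v + 7) = 4(v + 7)(v - 5).
Expand and collect terms: 4v² + 17v - 137 = 0.
By the quadratic formula, v = (-17 ± √2481) / 8, so v ≈ 4.1012 or v ≈ -8.3512.
Neither value makes a denominator zero (v ≠ -7, v ≠ 5), so both are valid.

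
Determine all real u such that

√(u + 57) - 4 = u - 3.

u = 7

Isolate the radical: √(u + 57) = u + 1.
Square both sides: u + 57 = (u + 1)².
Expand and rearrange: u² + u - 56 = 0.
Solving gives u = 7 or u = -8.
Check each candidate in the original equation:
  u = 7: √(64) = 8, while u + 1 = 8 — valid.
  u = -8: √(49) = 7, while u + 1 = -7 — extraneous.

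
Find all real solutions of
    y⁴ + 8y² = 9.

Let u = y². The equation becomes u² + 8u - 9 = 0.
Factor: (u - 1)(u + 9) = 0, so u = 1 or u = -9.
y² = 1 gives y = ±1.
y² = -9 < 0 has no real solution.

y = -1 or y = 1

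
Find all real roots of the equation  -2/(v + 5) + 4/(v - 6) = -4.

Multiply both sides by (v + 5)(v - 6):
-2(v - 6) + 4(v + 5) = -4(v + 5)(v - 6).
Expand and collect terms: -4v^2 + 2v + 88 = 0.
By the quadratic formula, v = (-2 +/- sqrt(1412)) / -8, so v ~= -4.4471 or v ~= 4.9471.
Neither value makes a denominator zero (v != -5, v != 6), so both are valid.

v = -4.4471 or v = 4.9471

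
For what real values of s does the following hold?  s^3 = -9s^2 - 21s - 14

Rearrange: s^3 + 9s^2 + 21s + 14 = 0.
Possible rational roots are divisors of 14. Testing s = -2 gives 0, so (s + 2) is a factor.
Divide: s^3 + 9s^2 + 21s + 14 = (s + 2)(s^2 + 7s + 7).
Apply the quadratic formula to s^2 + 7s + 7 = 0: s = (-7 +/- sqrt(21))/2, i.e. s ~= -1.2087 or s ~= -5.7913.

s = -5.7913 or s = -2 or s = -1.2087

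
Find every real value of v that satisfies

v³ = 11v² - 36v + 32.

Rearrange: v³ - 11v² + 36v - 32 = 0.
Possible rational roots are divisors of -32. Testing v = 4 gives 0, so (v - 4) is a factor.
Divide: v³ - 11v² + 36v - 32 = (v - 4)(v² - 7v + 8).
Apply the quadratic formula to v² - 7v + 8 = 0: v = (7 ± √17)/2, i.e. v ≈ 5.5616 or v ≈ 1.4384.

v = 1.4384 or v = 4 or v = 5.5616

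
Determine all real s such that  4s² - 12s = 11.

s = -0.7361 or s = 3.7361

Rearrange to standard form: 4s² - 12s - 11 = 0.
Discriminant: (-12)² − 4·4·(-11) = 320.
Quadratic formula: s = (12 ± √320) / 8.
So s = 3/2 + √(5) ≈ 3.7361 or s = 3/2 - √(5) ≈ -0.7361.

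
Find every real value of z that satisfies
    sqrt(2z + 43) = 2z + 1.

z = 3

Square both sides: 2z + 43 = (2z + 1)^2.
Expand and rearrange: 4z^2 + 2z - 42 = 0.
Solving gives z = 3 or z = -3.5.
Check each candidate in the original equation:
  z = 3: sqrt(49) = 7, while 2z + 1 = 7 — valid.
  z = -3.5: sqrt(36) = 6, while 2z + 1 = -6 — extraneous.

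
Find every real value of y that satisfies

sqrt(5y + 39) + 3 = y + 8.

Isolate the radical: sqrt(5y + 39) = y + 5.
Square both sides: 5y + 39 = (y + 5)^2.
Expand and rearrange: y^2 + 5y - 14 = 0.
Solving gives y = 2 or y = -7.
Check each candidate in the original equation:
  y = 2: sqrt(49) = 7, while y + 5 = 7 — valid.
  y = -7: sqrt(4) = 2, while y + 5 = -2 — extraneous.

y = 2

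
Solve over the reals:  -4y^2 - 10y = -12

Rearrange to standard form: -4y^2 - 10y + 12 = 0.
Discriminant: (-10)^2 - 4*(-4)*12 = 292.
Quadratic formula: y = (10 +/- sqrt(292)) / (-8).
So y = -sqrt(73)/4 - 5/4 ~= -3.386 or y = -5/4 + sqrt(73)/4 ~= 0.886.

y = -3.386 or y = 0.886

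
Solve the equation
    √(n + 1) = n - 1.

n = 3

Square both sides: n + 1 = (n - 1)².
Expand and rearrange: n² - 3n = 0.
Solving gives n = 3 or n = 0.
Check each candidate in the original equation:
  n = 3: √(4) = 2, while n - 1 = 2 — valid.
  n = 0: √(1) = 1, while n - 1 = -1 — extraneous.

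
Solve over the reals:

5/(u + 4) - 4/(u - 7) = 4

Multiply both sides by (u + 4)(u - 7):
5(u - 7) - 4(u + 4) = 4(u + 4)(u - 7).
Expand and collect terms: 4u² - 13u - 61 = 0.
By the quadratic formula, u = (13 ± √1145) / 8, so u ≈ 5.8547 or u ≈ -2.6047.
Neither value makes a denominator zero (u ≠ -4, u ≠ 7), so both are valid.

u = -2.6047 or u = 5.8547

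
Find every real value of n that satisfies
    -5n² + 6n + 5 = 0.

Discriminant: (6)² − 4·(-5)·5 = 136.
Quadratic formula: n = (-6 ± √136) / (-10).
So n = 3/5 - √(34)/5 ≈ -0.5662 or n = 3/5 + √(34)/5 ≈ 1.7662.

n = -0.5662 or n = 1.7662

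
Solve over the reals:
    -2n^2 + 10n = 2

n = 0.2087 or n = 4.7913

Rearrange to standard form: -2n^2 + 10n - 2 = 0.
Discriminant: (10)^2 - 4*(-2)*(-2) = 84.
Quadratic formula: n = (-10 +/- sqrt(84)) / (-4).
So n = 5/2 - sqrt(21)/2 ~= 0.2087 or n = sqrt(21)/2 + 5/2 ~= 4.7913.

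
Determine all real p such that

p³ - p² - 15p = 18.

Rearrange: p³ - p² - 15p - 18 = 0.
Possible rational roots are divisors of -18. Testing p = -2 gives 0, so (p + 2) is a factor.
Divide: p³ - p² - 15p - 18 = (p + 2)(p² - 3p - 9).
Apply the quadratic formula to p² - 3p - 9 = 0: p = (3 ± √45)/2, i.e. p ≈ 4.8541 or p ≈ -1.8541.

p = -2 or p = -1.8541 or p = 4.8541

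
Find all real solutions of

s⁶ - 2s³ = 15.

s = -1.4422 or s = 1.71

Let u = s³. The equation becomes u² - 2u - 15 = 0.
Factor: (u + 3)(u - 5) = 0, so u = -3 or u = 5.
s³ = -3 gives s = -∛(3) ≈ -1.4422.
s³ = 5 gives s = ∛(5) ≈ 1.71.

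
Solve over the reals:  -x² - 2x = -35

x = -7 or x = 5

Bring every term to one side: -x² - 2x + 35 = 0.
Factor: -1(x + 7)(x - 5) = 0.
So x = -7 or x = 5.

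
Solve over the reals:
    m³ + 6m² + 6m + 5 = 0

Possible rational roots are divisors of 5. Testing m = -5 gives 0, so (m + 5) is a factor.
Divide: m³ + 6m² + 6m + 5 = (m + 5)(m² + m + 1).
The quadratic m² + m + 1 has discriminant -3 < 0, so no further real roots.

m = -5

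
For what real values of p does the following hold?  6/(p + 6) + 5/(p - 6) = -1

p = -14 or p = 3

Multiply both sides by (p + 6)(p - 6):
6(p - 6) + 5(p + 6) = -(p + 6)(p - 6).
Expand and collect terms: -p² - 11p + 42 = 0.
Factor or apply the quadratic formula: p = -14 or p = 3.
Neither value makes a denominator zero (p ≠ -6, p ≠ 6), so both are valid.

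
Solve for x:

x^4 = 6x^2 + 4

Let u = x^2. The equation becomes u^2 - 6u - 4 = 0.
By the quadratic formula, u = 3 + sqrt(13) or u = 3 - sqrt(13).
x^2 = 3 + sqrt(13) gives x = +/-sqrt(3 + sqrt(13)) ~= +/-2.5701.
x^2 = 3 - sqrt(13) < 0 has no real solution.

x = -2.5701 or x = 2.5701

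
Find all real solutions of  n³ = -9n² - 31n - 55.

n = -5

Rearrange: n³ + 9n² + 31n + 55 = 0.
Possible rational roots are divisors of 55. Testing n = -5 gives 0, so (n + 5) is a factor.
Divide: n³ + 9n² + 31n + 55 = (n + 5)(n² + 4n + 11).
The quadratic n² + 4n + 11 has discriminant -28 < 0, so no further real roots.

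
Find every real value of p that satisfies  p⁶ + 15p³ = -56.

Let u = p³. The equation becomes u² + 15u + 56 = 0.
Factor: (u + 8)(u + 7) = 0, so u = -8 or u = -7.
p³ = -8 gives p = -2.
p³ = -7 gives p = -∛(7) ≈ -1.9129.

p = -2 or p = -1.9129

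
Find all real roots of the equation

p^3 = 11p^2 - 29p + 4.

Rearrange: p^3 - 11p^2 + 29p - 4 = 0.
Possible rational roots are divisors of -4. Testing p = 4 gives 0, so (p - 4) is a factor.
Divide: p^3 - 11p^2 + 29p - 4 = (p - 4)(p^2 - 7p + 1).
Apply the quadratic formula to p^2 - 7p + 1 = 0: p = (7 +/- sqrt(45))/2, i.e. p ~= 6.8541 or p ~= 0.1459.

p = 0.1459 or p = 4 or p = 6.8541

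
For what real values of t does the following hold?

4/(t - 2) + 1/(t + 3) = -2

Multiply both sides by (t - 2)(t + 3):
4(t + 3) + (t - 2) = -2(t - 2)(t + 3).
Expand and collect terms: -2t^2 - 7t + 2 = 0.
By the quadratic formula, t = (7 +/- sqrt(65)) / -4, so t ~= -3.7656 or t ~= 0.2656.
Neither value makes a denominator zero (t != 2, t != -3), so both are valid.

t = -3.7656 or t = 0.2656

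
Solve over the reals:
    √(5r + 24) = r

r = 8

Square both sides: 5r + 24 = (r)².
Expand and rearrange: r² - 5r - 24 = 0.
Solving gives r = 8 or r = -3.
Check each candidate in the original equation:
  r = 8: √(64) = 8, while r = 8 — valid.
  r = -3: √(9) = 3, while r = -3 — extraneous.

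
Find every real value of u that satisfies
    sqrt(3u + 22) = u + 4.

Square both sides: 3u + 22 = (u + 4)^2.
Expand and rearrange: u^2 + 5u - 6 = 0.
Solving gives u = 1 or u = -6.
Check each candidate in the original equation:
  u = 1: sqrt(25) = 5, while u + 4 = 5 — valid.
  u = -6: sqrt(4) = 2, while u + 4 = -2 — extraneous.

u = 1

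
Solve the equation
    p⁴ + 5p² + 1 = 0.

No real solutions.

Let u = p². The equation becomes u² + 5u + 1 = 0.
By the quadratic formula, u = -5/2 + √(21)/2 or u = -5/2 - √(21)/2.
p² = -5/2 + √(21)/2 < 0 has no real solution.
p² = -5/2 - √(21)/2 < 0 has no real solution.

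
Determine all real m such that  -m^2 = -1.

m = -1 or m = 1

Bring every term to one side: -m^2 + 1 = 0.
Factor: -1(m + 1)(m - 1) = 0.
So m = -1 or m = 1.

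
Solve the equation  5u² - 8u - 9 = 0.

u = -0.762 or u = 2.362

Discriminant: (-8)² − 4·5·(-9) = 244.
Quadratic formula: u = (8 ± √244) / 10.
So u = 4/5 + √(61)/5 ≈ 2.362 or u = 4/5 - √(61)/5 ≈ -0.762.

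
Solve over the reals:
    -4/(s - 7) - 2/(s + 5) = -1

s = -3.5498 or s = 11.5498

Multiply both sides by (s - 7)(s + 5):
-4(s + 5) - 2(s - 7) = -(s - 7)(s + 5).
Expand and collect terms: -s^2 + 8s + 41 = 0.
By the quadratic formula, s = (-8 +/- sqrt(228)) / -2, so s ~= -3.5498 or s ~= 11.5498.
Neither value makes a denominator zero (s != 7, s != -5), so both are valid.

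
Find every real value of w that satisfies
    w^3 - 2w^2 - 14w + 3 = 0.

w = -3 or w = 0.2087 or w = 4.7913

Possible rational roots are divisors of 3. Testing w = -3 gives 0, so (w + 3) is a factor.
Divide: w^3 - 2w^2 - 14w + 3 = (w + 3)(w^2 - 5w + 1).
Apply the quadratic formula to w^2 - 5w + 1 = 0: w = (5 +/- sqrt(21))/2, i.e. w ~= 4.7913 or w ~= 0.2087.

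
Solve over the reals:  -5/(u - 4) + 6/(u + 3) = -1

u = -7.1414 or u = 7.1414

Multiply both sides by (u - 4)(u + 3):
-5(u + 3) + 6(u - 4) = -(u - 4)(u + 3).
Expand and collect terms: -u² + 51 = 0.
By the quadratic formula, u = (0 ± √204) / -2, so u ≈ -7.1414 or u ≈ 7.1414.
Neither value makes a denominator zero (u ≠ 4, u ≠ -3), so both are valid.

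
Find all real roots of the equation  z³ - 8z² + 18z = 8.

z = 0.5858 or z = 3.4142 or z = 4

Rearrange: z³ - 8z² + 18z - 8 = 0.
Possible rational roots are divisors of -8. Testing z = 4 gives 0, so (z - 4) is a factor.
Divide: z³ - 8z² + 18z - 8 = (z - 4)(z² - 4z + 2).
Apply the quadratic formula to z² - 4z + 2 = 0: z = (4 ± √8)/2, i.e. z ≈ 3.4142 or z ≈ 0.5858.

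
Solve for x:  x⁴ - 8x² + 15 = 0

Let u = x². The equation becomes u² - 8u + 15 = 0.
Factor: (u - 3)(u - 5) = 0, so u = 3 or u = 5.
x² = 3 gives x = ±√(3) ≈ ±1.7321.
x² = 5 gives x = ±√(5) ≈ ±2.2361.

x = -2.2361 or x = -1.7321 or x = 1.7321 or x = 2.2361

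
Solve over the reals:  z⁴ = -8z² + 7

Let u = z². The equation becomes u² + 8u - 7 = 0.
By the quadratic formula, u = -4 + √(23) or u = -√(23) - 4.
z² = -4 + √(23) gives z = ±√(-4 + √(23)) ≈ ±0.8921.
z² = -√(23) - 4 < 0 has no real solution.

z = -0.8921 or z = 0.8921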